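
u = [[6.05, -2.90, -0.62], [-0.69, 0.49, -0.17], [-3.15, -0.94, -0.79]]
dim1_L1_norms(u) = [9.57, 1.35, 4.88]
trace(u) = 5.75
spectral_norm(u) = 7.23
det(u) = -4.64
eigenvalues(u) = [6.6, -1.37, 0.51]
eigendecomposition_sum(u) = [[6.13, -2.84, -0.45], [-0.62, 0.29, 0.05], [-2.53, 1.17, 0.19]] + [[-0.08,-0.21,-0.15], [-0.09,-0.21,-0.15], [-0.59,-1.47,-1.07]] + [[0.01, 0.14, -0.02],[0.02, 0.41, -0.06],[-0.03, -0.65, 0.1]]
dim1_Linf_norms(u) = [6.05, 0.69, 3.15]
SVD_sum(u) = [[6.31, -2.21, -0.25],[-0.76, 0.27, 0.03],[-2.48, 0.87, 0.1]] + [[-0.26, -0.70, -0.34], [0.04, 0.11, 0.05], [-0.67, -1.81, -0.88]] + [[0.0, 0.01, -0.03], [0.03, 0.11, -0.25], [0.00, 0.0, -0.00]]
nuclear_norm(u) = 9.79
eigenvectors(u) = [[-0.92, 0.14, -0.18],  [0.09, 0.14, -0.53],  [0.38, 0.98, 0.83]]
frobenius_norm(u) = 7.59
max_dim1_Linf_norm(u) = 6.05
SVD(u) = [[-0.92, 0.36, 0.12], [0.11, -0.06, 0.99], [0.36, 0.93, 0.01]] @ diag([7.23102548623648, 2.2815277087018773, 0.28125030102033]) @ [[-0.94, 0.33, 0.04], [-0.32, -0.85, -0.42], [0.11, 0.4, -0.91]]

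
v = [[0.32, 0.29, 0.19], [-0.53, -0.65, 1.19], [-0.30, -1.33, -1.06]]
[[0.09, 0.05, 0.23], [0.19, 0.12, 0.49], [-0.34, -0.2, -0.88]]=v @ [[0.09, 0.05, 0.23], [0.05, 0.03, 0.14], [0.23, 0.14, 0.59]]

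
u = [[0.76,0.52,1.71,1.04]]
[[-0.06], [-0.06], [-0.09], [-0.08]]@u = [[-0.05, -0.03, -0.10, -0.06], [-0.05, -0.03, -0.1, -0.06], [-0.07, -0.05, -0.15, -0.09], [-0.06, -0.04, -0.14, -0.08]]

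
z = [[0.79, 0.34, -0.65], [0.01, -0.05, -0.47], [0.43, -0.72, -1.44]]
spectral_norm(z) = 1.86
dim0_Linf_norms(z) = [0.79, 0.72, 1.44]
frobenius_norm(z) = 2.04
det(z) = -0.28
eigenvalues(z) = [-1.56, 0.5, 0.36]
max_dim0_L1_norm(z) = 2.56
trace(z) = -0.70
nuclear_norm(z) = 2.86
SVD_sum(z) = [[0.30, -0.21, -0.69], [0.17, -0.12, -0.38], [0.62, -0.44, -1.44]] + [[0.48, 0.55, 0.04], [-0.04, -0.04, -0.0], [-0.22, -0.26, -0.02]] + [[0.0, -0.0, 0.0], [-0.12, 0.11, -0.08], [0.03, -0.03, 0.02]]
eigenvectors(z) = [[0.22, 0.93, 0.85], [0.29, -0.23, -0.39], [0.93, 0.29, 0.36]]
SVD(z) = [[-0.42, 0.91, 0.04], [-0.23, -0.07, -0.97], [-0.88, -0.42, 0.24]] @ diag([1.8612116851652243, 0.8145588573102672, 0.1870425913577434]) @ [[-0.38, 0.27, 0.88], [0.66, 0.75, 0.06], [0.65, -0.60, 0.46]]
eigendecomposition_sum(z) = [[0.06, -0.17, -0.32], [0.08, -0.22, -0.43], [0.26, -0.72, -1.4]] + [[1.28, 1.98, -0.91], [-0.32, -0.50, 0.23], [0.40, 0.62, -0.29]] + [[-0.55, -1.48, 0.58], [0.25, 0.67, -0.27], [-0.23, -0.62, 0.25]]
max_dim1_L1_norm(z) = 2.59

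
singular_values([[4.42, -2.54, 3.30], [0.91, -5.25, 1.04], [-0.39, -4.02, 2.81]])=[8.48, 3.95, 1.73]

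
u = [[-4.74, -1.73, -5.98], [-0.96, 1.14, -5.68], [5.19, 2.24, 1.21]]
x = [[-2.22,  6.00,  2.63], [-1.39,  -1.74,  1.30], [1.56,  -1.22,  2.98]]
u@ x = [[3.6, -18.13, -32.54], [-8.31, -0.81, -17.97], [-12.75, 25.77, 20.17]]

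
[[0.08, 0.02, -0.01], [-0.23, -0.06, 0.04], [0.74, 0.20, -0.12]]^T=[[0.08,-0.23,0.74], [0.02,-0.06,0.2], [-0.01,0.04,-0.12]]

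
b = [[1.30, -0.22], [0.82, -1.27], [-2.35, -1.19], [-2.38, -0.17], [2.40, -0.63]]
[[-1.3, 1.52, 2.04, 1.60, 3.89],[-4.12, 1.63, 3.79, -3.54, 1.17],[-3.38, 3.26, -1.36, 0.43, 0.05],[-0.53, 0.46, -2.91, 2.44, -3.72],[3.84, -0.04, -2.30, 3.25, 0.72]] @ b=[[0.29, -6.79], [-1.69, -5.81], [0.57, -1.88], [-8.21, 4.92], [4.36, 0.94]]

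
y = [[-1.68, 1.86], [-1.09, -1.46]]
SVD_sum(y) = [[-1.28, 2.10],[0.35, -0.58]] + [[-0.40, -0.24], [-1.44, -0.88]]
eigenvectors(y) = [[(0.79+0j),0.79-0.00j], [(0.05+0.61j),(0.05-0.61j)]]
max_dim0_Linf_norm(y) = 1.86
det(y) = 4.48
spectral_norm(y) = 2.55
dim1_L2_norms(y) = [2.51, 1.82]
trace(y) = -3.14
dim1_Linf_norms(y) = [1.86, 1.46]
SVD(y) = [[-0.96, 0.27], [0.27, 0.96]] @ diag([2.5545938258830216, 1.7537817380621648]) @ [[0.52, -0.85], [-0.85, -0.52]]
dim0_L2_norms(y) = [2.0, 2.36]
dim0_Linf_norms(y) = [1.68, 1.86]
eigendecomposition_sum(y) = [[-0.84+0.65j, 0.93+1.03j], [-0.54-0.60j, (-0.73+0.77j)]] + [[-0.84-0.65j, 0.93-1.03j], [(-0.54+0.6j), -0.73-0.77j]]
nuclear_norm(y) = 4.31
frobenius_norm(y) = 3.10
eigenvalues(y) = [(-1.57+1.42j), (-1.57-1.42j)]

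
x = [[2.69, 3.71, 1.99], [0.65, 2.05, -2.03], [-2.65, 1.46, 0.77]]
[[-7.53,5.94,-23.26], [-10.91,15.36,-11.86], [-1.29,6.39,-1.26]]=x @ [[-0.46,  -1.08,  -2.13], [-2.92,  4.30,  -4.86], [2.28,  -3.57,  0.25]]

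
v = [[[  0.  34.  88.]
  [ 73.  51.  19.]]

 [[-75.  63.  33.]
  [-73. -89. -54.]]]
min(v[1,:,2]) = -54.0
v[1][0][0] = -75.0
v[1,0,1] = 63.0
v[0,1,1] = 51.0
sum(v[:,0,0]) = -75.0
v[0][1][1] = 51.0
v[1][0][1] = 63.0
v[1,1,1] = -89.0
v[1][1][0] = -73.0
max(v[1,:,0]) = -73.0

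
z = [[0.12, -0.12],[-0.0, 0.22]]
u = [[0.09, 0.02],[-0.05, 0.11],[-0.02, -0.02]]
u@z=[[0.01,-0.01], [-0.01,0.03], [-0.0,-0.0]]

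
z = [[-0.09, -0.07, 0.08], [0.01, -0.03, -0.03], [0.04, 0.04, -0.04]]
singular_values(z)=[0.16, 0.04, 0.0]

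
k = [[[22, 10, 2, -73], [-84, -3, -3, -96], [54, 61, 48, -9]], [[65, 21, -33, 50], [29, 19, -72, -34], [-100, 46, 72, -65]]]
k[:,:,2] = [[2, -3, 48], [-33, -72, 72]]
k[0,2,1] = 61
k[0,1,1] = -3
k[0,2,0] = 54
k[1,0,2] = -33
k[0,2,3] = -9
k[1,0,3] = 50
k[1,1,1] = 19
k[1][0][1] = 21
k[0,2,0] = 54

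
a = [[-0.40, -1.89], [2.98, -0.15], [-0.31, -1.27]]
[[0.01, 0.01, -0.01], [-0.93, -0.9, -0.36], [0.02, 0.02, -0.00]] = a @[[-0.31, -0.3, -0.12],  [0.06, 0.06, 0.03]]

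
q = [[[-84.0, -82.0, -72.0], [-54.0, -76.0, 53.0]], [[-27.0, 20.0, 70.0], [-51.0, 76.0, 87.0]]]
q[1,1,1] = 76.0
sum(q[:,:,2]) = 138.0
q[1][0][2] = 70.0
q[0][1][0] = -54.0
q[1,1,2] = 87.0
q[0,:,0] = [-84.0, -54.0]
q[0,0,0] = -84.0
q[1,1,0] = -51.0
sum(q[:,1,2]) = 140.0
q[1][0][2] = 70.0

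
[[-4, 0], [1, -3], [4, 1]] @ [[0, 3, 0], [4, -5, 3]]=[[0, -12, 0], [-12, 18, -9], [4, 7, 3]]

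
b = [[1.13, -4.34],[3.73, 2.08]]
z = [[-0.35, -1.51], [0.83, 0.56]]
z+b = [[0.78, -5.85], [4.56, 2.64]]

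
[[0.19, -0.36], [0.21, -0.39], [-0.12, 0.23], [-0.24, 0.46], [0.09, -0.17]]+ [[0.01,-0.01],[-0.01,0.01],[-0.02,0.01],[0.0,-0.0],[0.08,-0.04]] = [[0.20, -0.37], [0.20, -0.38], [-0.14, 0.24], [-0.24, 0.46], [0.17, -0.21]]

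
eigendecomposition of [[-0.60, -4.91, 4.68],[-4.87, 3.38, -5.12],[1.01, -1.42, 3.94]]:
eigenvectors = [[-0.55, 0.83, -0.36], [0.77, 0.55, 0.72], [-0.32, -0.01, 0.59]]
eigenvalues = [9.02, -3.9, 1.59]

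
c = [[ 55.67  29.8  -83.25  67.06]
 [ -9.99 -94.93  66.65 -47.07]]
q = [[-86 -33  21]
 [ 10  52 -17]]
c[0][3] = 67.06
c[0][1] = 29.8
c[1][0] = -9.99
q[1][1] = 52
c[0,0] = 55.67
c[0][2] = -83.25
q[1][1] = 52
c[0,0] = 55.67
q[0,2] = 21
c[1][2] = 66.65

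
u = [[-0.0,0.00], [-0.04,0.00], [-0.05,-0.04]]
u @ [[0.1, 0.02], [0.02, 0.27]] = [[0.0, 0.00],[-0.0, -0.00],[-0.01, -0.01]]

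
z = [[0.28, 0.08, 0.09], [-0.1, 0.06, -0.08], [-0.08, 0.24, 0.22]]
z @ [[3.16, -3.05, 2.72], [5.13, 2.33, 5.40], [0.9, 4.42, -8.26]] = [[1.38, -0.27, 0.45],[-0.08, 0.09, 0.71],[1.18, 1.78, -0.74]]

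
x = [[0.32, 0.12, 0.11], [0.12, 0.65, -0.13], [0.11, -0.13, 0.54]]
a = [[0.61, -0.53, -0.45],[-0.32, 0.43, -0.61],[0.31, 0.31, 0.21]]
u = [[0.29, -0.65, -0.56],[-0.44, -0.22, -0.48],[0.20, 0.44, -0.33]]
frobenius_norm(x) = 0.95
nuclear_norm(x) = 1.51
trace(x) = 1.51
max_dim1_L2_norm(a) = 0.92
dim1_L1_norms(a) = [1.59, 1.36, 0.83]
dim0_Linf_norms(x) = [0.32, 0.65, 0.54]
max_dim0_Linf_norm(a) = 0.61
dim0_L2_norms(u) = [0.56, 0.82, 0.81]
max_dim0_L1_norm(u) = 1.37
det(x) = 0.09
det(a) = 0.34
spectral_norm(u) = 0.99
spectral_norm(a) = 0.97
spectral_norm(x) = 0.74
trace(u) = -0.26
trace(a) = 1.25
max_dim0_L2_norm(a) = 0.79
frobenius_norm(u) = 1.28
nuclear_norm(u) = 2.13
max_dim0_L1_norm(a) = 1.27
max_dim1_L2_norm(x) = 0.67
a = x + u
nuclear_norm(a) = 2.20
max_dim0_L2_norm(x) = 0.67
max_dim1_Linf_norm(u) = 0.65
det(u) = 0.32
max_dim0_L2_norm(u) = 0.82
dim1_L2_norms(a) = [0.92, 0.81, 0.49]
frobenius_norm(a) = 1.32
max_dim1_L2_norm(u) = 0.91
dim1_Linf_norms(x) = [0.32, 0.65, 0.54]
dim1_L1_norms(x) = [0.55, 0.9, 0.78]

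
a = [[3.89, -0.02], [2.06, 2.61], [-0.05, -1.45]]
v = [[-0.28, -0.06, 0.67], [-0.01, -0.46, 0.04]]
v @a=[[-1.25, -1.12], [-0.99, -1.26]]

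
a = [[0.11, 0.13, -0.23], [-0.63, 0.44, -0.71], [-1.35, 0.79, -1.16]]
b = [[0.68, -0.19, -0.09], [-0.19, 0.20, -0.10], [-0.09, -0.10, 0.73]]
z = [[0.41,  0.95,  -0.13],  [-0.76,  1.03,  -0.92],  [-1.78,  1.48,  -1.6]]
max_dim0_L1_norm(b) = 0.96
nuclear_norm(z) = 4.30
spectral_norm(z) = 3.24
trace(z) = -0.16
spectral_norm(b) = 0.80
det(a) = 0.01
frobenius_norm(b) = 1.07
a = z @ b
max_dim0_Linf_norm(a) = 1.35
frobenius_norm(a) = 2.23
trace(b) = 1.61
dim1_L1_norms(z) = [1.49, 2.71, 4.86]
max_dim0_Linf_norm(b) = 0.73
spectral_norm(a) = 2.21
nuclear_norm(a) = 2.51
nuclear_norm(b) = 1.61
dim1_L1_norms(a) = [0.47, 1.78, 3.3]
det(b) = 0.06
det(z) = 0.19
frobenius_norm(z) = 3.39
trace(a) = -0.61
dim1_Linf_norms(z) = [0.95, 1.03, 1.78]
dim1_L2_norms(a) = [0.29, 1.05, 1.95]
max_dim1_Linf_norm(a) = 1.35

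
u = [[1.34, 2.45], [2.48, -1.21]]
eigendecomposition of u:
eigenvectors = [[0.85, -0.52],[0.52, 0.86]]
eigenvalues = [2.84, -2.71]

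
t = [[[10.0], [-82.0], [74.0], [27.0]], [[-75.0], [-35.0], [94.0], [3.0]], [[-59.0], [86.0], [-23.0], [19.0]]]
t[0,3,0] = 27.0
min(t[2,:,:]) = -59.0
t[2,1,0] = 86.0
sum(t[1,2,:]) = 94.0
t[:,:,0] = [[10.0, -82.0, 74.0, 27.0], [-75.0, -35.0, 94.0, 3.0], [-59.0, 86.0, -23.0, 19.0]]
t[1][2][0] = 94.0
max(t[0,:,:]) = 74.0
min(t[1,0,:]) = -75.0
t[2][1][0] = 86.0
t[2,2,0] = -23.0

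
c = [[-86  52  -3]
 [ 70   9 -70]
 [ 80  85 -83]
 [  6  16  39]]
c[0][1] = 52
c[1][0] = 70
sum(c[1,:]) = 9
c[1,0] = 70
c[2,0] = 80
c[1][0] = 70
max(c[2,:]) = 85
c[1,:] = [70, 9, -70]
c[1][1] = 9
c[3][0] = 6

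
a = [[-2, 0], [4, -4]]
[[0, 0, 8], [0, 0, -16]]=a @ [[0, 0, -4], [0, 0, 0]]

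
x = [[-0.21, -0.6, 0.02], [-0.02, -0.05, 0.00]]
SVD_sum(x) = [[-0.21, -0.60, 0.02],[-0.02, -0.05, 0.0]] + [[0.00, -0.0, 0.00], [-0.0, 0.0, -0.00]]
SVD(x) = [[-1.00, -0.08], [-0.08, 1.0]] @ diag([0.6382723789071881, 0.0028931512506049557]) @ [[0.33, 0.94, -0.03],[-0.77, 0.25, -0.58]]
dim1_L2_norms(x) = [0.64, 0.05]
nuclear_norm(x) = 0.64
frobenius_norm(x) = 0.64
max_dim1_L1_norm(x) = 0.83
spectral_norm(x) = 0.64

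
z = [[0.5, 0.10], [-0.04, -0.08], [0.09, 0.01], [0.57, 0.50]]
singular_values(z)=[0.89, 0.23]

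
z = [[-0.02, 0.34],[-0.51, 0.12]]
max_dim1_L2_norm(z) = 0.52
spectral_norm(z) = 0.54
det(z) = 0.17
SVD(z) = [[-0.28, -0.96], [-0.96, 0.28]] @ diag([0.5380446469433184, 0.31781749148786614]) @ [[0.92, -0.39], [-0.39, -0.92]]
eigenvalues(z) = [(0.05+0.41j), (0.05-0.41j)]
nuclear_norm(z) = 0.86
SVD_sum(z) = [[-0.14, 0.06], [-0.47, 0.20]] + [[0.12, 0.28], [-0.04, -0.08]]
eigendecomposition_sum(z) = [[(-0.01+0.21j), 0.17-0.02j], [-0.26+0.03j, (0.06+0.2j)]] + [[(-0.01-0.21j),(0.17+0.02j)], [(-0.26-0.03j),0.06-0.20j]]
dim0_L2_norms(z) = [0.51, 0.36]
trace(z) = 0.10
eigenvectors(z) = [[-0.11+0.62j, (-0.11-0.62j)], [-0.77+0.00j, (-0.77-0j)]]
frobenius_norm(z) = 0.62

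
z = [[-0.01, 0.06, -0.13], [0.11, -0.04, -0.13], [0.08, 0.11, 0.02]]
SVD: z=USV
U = [[0.57, 0.09, 0.82], [0.81, -0.24, -0.54], [0.15, 0.97, -0.21]]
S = [0.2, 0.14, 0.1]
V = [[0.47,0.09,-0.88], [0.36,0.88,0.29], [-0.80,0.46,-0.39]]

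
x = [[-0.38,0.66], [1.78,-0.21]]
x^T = [[-0.38, 1.78], [0.66, -0.21]]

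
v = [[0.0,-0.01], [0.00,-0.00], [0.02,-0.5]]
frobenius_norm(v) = 0.50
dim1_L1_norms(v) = [0.01, 0.0, 0.52]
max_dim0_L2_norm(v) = 0.5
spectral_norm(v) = 0.50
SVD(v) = [[-0.02, 1.0], [0.0, 0.0], [-1.00, -0.02]] @ diag([0.5004995907283636, 0.0003996007263641226]) @ [[-0.04, 1.00], [-1.00, -0.04]]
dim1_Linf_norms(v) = [0.01, 0.0, 0.5]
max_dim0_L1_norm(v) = 0.51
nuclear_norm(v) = 0.50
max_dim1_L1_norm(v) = 0.52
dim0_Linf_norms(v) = [0.02, 0.5]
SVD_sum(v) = [[0.00, -0.01], [0.0, 0.0], [0.02, -0.50]] + [[-0.0, -0.0],[0.00, 0.00],[0.0, 0.0]]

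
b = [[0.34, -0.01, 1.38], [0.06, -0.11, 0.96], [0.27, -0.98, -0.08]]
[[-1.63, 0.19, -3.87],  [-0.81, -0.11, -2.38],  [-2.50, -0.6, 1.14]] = b @[[-2.88, 0.87, -1.08],[1.80, 0.86, -1.25],[-0.46, -0.07, -2.55]]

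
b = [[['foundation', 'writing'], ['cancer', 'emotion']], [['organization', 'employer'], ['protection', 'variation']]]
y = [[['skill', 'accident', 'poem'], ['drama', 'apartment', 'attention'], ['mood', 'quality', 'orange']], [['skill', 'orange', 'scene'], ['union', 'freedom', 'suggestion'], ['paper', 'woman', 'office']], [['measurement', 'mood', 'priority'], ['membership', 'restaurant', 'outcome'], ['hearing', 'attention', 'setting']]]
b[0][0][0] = 'foundation'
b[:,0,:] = [['foundation', 'writing'], ['organization', 'employer']]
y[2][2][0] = 'hearing'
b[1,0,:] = ['organization', 'employer']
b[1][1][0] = 'protection'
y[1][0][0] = 'skill'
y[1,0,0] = 'skill'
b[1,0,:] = ['organization', 'employer']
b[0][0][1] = 'writing'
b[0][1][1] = 'emotion'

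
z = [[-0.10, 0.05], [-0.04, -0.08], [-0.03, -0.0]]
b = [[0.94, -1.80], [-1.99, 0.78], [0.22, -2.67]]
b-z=[[1.04, -1.85], [-1.95, 0.86], [0.25, -2.67]]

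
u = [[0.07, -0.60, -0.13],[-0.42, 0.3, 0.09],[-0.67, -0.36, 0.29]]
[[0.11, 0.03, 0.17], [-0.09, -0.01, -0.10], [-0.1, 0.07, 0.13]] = u@ [[0.08, -0.0, 0.05], [-0.11, -0.08, -0.32], [-0.28, 0.13, 0.16]]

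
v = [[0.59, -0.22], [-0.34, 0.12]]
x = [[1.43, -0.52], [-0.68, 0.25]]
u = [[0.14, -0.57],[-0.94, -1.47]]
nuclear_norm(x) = 1.69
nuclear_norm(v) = 0.73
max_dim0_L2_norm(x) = 1.58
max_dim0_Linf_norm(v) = 0.59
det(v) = -0.00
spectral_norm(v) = 0.73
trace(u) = -1.33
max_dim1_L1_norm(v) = 0.81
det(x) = 0.00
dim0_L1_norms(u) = [1.08, 2.04]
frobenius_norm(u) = 1.84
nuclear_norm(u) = 2.21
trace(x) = 1.68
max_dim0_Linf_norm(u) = 1.47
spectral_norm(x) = 1.69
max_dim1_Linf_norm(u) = 1.47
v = u @ x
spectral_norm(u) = 1.79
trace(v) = 0.71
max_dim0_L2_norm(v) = 0.68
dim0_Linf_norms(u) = [0.94, 1.47]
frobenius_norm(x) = 1.69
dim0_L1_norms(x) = [2.11, 0.77]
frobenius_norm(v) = 0.73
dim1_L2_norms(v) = [0.63, 0.36]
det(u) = -0.74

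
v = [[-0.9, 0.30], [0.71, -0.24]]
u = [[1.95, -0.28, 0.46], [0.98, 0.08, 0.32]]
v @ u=[[-1.46, 0.28, -0.32],[1.15, -0.22, 0.25]]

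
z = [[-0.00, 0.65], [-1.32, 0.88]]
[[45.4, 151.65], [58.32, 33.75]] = z @ [[2.38, 129.97], [69.84, 233.31]]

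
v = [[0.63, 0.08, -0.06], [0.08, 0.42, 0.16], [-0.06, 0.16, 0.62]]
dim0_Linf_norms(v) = [0.63, 0.42, 0.62]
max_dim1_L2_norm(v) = 0.64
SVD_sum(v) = [[0.04, -0.07, -0.15], [-0.07, 0.12, 0.26], [-0.15, 0.26, 0.55]] + [[0.57, 0.22, 0.05], [0.22, 0.09, 0.02], [0.05, 0.02, 0.00]] + [[0.03, -0.07, 0.04], [-0.07, 0.21, -0.12], [0.04, -0.12, 0.07]]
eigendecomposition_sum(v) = [[0.03,-0.07,0.04], [-0.07,0.21,-0.12], [0.04,-0.12,0.07]] + [[0.57, 0.22, 0.05], [0.22, 0.09, 0.02], [0.05, 0.02, 0.0]] + [[0.04, -0.07, -0.15], [-0.07, 0.12, 0.26], [-0.15, 0.26, 0.55]]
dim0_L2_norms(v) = [0.64, 0.46, 0.64]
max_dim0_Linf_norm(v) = 0.63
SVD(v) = [[-0.24, -0.93, 0.29], [0.42, -0.37, -0.83], [0.88, -0.08, 0.47]] @ diag([0.7120154662678693, 0.656568718514876, 0.3014158152172548]) @ [[-0.24, 0.42, 0.88], [-0.93, -0.37, -0.08], [0.29, -0.83, 0.47]]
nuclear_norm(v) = 1.67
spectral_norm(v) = 0.71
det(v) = 0.14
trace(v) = 1.67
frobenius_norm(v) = 1.01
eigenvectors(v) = [[-0.29, 0.93, -0.24], [0.83, 0.37, 0.42], [-0.47, 0.08, 0.88]]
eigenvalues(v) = [0.3, 0.66, 0.71]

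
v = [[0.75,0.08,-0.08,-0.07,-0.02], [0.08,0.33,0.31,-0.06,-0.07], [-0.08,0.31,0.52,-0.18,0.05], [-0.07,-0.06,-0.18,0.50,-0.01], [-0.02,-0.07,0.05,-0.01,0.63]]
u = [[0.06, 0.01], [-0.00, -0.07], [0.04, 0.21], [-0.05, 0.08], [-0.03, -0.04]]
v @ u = [[0.05, -0.02], [0.02, 0.04], [0.02, 0.07], [-0.04, 0.01], [-0.02, -0.01]]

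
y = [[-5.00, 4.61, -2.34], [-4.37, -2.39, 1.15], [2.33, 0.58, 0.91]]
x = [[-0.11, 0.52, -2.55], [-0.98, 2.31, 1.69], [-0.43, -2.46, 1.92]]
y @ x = [[-2.96, 13.81, 16.05],[2.33, -10.62, 9.31],[-1.22, 0.31, -3.21]]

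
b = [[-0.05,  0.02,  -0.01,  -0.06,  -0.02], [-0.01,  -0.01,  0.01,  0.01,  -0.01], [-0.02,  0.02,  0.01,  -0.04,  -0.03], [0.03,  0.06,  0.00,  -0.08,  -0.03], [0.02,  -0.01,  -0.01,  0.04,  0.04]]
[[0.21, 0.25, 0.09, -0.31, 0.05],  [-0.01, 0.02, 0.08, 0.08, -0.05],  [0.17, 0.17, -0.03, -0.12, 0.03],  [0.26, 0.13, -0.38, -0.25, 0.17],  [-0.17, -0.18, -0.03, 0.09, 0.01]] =b@ [[-0.57, -2.71, -3.52, 1.59, 0.13], [0.2, 2.08, -3.47, -0.95, 3.29], [1.71, -1.00, -3.64, 3.23, -1.08], [-3.25, -0.06, 1.79, 3.53, 0.04], [-0.17, -2.74, -2.53, -1.39, 0.8]]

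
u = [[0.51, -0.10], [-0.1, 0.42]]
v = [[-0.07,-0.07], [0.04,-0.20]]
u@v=[[-0.04, -0.02], [0.02, -0.08]]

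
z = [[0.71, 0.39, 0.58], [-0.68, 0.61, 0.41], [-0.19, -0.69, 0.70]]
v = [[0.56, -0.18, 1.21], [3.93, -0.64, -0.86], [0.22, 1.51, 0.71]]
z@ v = [[2.06,0.5,0.94], [2.11,0.35,-1.06], [-2.66,1.53,0.86]]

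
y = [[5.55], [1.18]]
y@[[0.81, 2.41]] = [[4.50, 13.38], [0.96, 2.84]]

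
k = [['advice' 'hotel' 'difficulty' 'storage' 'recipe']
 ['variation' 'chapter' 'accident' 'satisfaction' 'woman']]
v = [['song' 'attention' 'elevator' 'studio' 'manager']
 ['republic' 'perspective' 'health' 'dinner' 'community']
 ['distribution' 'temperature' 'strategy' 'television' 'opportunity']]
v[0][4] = 'manager'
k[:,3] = ['storage', 'satisfaction']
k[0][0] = 'advice'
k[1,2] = 'accident'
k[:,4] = ['recipe', 'woman']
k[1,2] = 'accident'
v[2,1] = 'temperature'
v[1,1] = 'perspective'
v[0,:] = ['song', 'attention', 'elevator', 'studio', 'manager']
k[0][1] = 'hotel'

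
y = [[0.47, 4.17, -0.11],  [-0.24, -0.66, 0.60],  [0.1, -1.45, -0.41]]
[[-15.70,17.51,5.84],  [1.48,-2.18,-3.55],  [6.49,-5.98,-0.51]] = y @ [[1.89, 4.15, -3.69], [-4.01, 3.79, 1.67], [-1.19, 2.2, -5.56]]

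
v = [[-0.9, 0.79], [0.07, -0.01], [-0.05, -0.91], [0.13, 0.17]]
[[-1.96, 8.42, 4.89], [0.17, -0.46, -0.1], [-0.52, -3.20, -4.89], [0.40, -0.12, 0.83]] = v @ [[2.55, -5.98, -0.68], [0.43, 3.85, 5.41]]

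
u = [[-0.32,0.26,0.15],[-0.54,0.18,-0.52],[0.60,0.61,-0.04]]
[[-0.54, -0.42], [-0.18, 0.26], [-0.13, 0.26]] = u@[[0.65, 0.58], [-0.9, -0.22], [-0.65, -1.17]]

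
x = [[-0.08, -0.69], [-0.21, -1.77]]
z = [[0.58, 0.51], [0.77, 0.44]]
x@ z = [[-0.58, -0.34], [-1.48, -0.89]]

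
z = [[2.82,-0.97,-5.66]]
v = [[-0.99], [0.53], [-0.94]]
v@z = [[-2.79, 0.96, 5.60], [1.49, -0.51, -3.0], [-2.65, 0.91, 5.32]]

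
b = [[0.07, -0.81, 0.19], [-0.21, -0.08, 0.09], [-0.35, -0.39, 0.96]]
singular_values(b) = [1.23, 0.64, 0.16]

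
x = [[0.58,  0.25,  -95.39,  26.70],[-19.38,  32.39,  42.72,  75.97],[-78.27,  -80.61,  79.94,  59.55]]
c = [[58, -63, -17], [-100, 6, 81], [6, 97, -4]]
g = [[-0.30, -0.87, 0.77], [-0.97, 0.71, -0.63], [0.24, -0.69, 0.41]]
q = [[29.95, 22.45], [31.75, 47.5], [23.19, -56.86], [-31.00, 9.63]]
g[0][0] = -0.303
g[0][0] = -0.303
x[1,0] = -19.38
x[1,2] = 42.72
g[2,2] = 0.41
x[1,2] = 42.72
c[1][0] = -100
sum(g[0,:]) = -0.397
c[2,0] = 6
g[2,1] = -0.693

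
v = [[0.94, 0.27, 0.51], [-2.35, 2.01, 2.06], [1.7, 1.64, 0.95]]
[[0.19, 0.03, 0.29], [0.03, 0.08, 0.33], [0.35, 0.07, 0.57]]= v @ [[0.12,0.01,0.14], [0.01,0.01,0.04], [0.14,0.04,0.28]]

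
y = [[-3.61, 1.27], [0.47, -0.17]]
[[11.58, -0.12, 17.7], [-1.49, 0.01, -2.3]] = y @ [[-4.72, 0.49, -4.99], [-4.3, 1.3, -0.25]]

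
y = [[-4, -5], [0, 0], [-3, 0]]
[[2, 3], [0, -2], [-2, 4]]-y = [[6, 8], [0, -2], [1, 4]]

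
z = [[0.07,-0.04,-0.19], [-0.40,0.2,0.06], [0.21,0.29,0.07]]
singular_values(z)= [0.47, 0.36, 0.17]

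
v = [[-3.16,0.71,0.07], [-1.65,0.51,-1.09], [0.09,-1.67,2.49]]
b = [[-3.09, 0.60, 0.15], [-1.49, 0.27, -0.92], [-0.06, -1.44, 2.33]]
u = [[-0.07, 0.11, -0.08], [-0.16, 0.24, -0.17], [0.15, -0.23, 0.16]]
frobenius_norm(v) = 4.86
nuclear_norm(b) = 6.80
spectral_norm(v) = 3.90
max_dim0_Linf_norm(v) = 3.16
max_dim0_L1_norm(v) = 4.9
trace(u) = 0.33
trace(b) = -0.49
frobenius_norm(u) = 0.49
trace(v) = -0.16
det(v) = 4.78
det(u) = -0.00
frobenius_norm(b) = 4.54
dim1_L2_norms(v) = [3.24, 2.04, 3.0]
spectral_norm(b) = 3.56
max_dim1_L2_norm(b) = 3.15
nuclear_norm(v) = 7.20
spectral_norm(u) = 0.49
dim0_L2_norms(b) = [3.43, 1.58, 2.51]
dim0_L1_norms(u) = [0.38, 0.58, 0.41]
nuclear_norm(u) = 0.49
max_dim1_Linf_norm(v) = 3.16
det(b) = 4.59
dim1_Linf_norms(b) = [3.09, 1.49, 2.33]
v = b + u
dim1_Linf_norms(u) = [0.11, 0.24, 0.23]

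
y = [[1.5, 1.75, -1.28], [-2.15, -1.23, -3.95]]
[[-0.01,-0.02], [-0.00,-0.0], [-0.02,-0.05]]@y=[[0.03, 0.01, 0.09], [0.0, 0.00, 0.0], [0.08, 0.03, 0.22]]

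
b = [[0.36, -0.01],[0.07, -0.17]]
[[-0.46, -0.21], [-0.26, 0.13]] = b @ [[-1.25,  -0.61],[1.0,  -1.01]]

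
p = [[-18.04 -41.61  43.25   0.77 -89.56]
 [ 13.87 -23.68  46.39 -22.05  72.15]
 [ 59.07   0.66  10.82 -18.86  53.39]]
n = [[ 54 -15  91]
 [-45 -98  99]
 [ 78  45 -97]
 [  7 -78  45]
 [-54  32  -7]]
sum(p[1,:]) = 86.68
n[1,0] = -45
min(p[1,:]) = -23.68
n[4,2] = -7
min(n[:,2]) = -97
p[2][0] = 59.07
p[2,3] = -18.86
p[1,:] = [13.87, -23.68, 46.39, -22.05, 72.15]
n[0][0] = 54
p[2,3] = -18.86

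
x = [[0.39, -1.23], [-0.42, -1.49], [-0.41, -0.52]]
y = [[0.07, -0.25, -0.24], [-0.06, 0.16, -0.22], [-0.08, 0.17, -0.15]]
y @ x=[[0.23, 0.41], [-0.0, -0.05], [-0.04, -0.08]]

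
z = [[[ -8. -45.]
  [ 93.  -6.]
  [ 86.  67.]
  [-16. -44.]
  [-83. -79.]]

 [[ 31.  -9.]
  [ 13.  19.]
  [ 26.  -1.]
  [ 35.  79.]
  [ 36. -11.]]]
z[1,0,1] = -9.0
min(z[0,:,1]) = -79.0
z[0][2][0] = 86.0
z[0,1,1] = -6.0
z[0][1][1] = -6.0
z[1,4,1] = -11.0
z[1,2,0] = 26.0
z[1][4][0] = 36.0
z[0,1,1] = -6.0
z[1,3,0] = 35.0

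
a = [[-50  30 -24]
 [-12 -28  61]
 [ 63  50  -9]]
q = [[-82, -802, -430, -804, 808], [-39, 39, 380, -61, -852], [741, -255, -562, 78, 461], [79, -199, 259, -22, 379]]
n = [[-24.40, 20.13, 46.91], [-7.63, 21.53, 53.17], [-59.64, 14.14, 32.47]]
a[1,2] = 61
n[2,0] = -59.64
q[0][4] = 808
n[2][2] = 32.47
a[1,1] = -28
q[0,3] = -804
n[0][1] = 20.13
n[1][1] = 21.53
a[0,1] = 30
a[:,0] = [-50, -12, 63]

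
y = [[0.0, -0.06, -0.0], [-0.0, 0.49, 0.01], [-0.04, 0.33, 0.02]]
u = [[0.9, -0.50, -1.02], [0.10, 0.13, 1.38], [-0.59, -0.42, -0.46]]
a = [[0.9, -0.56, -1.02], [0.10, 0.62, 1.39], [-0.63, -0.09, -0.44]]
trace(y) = 0.51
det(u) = 0.82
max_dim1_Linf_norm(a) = 1.39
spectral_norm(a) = 2.00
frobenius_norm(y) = 0.60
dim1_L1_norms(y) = [0.06, 0.5, 0.39]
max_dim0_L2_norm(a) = 1.78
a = y + u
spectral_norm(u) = 1.88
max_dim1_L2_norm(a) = 1.53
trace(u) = 0.57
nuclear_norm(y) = 0.63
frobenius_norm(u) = 2.18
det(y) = 0.00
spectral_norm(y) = 0.59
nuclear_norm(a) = 3.07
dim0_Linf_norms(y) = [0.04, 0.49, 0.02]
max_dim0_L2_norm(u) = 1.78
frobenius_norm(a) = 2.26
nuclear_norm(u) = 3.33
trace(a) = 1.08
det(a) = -0.06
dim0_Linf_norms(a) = [0.9, 0.62, 1.39]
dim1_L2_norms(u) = [1.45, 1.39, 0.86]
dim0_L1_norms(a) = [1.63, 1.27, 2.85]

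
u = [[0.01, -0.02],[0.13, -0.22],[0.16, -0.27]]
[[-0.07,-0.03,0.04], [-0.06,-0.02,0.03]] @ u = [[0.00, -0.00], [0.0, -0.00]]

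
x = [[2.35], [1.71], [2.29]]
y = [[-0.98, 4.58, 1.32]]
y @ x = [[8.55]]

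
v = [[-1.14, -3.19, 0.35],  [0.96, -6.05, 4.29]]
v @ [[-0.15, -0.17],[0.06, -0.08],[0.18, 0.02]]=[[0.04, 0.46], [0.27, 0.41]]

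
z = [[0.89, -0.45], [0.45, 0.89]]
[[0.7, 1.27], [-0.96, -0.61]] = z@ [[0.19, 0.86],[-1.18, -1.12]]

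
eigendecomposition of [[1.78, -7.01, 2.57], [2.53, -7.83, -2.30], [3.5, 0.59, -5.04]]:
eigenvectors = [[(-0.89+0j), (-0.39-0.33j), -0.39+0.33j], [(-0.12+0j), -0.65+0.00j, -0.65-0.00j], [(-0.45+0j), (-0.08+0.57j), (-0.08-0.57j)]]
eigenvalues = [(2.1+0j), (-6.59+3.29j), (-6.59-3.29j)]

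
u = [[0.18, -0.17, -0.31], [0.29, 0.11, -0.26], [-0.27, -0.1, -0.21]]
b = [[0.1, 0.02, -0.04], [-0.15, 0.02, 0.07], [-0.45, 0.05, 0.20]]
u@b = [[0.18, -0.02, -0.08], [0.13, -0.01, -0.06], [0.08, -0.02, -0.04]]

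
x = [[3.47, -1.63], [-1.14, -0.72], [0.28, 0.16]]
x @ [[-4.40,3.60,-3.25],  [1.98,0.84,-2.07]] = [[-18.50, 11.12, -7.90],[3.59, -4.71, 5.2],[-0.92, 1.14, -1.24]]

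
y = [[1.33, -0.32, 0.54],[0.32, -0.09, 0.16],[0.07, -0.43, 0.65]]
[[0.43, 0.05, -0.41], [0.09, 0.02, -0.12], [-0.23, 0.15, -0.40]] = y @ [[0.49, -0.05, -0.06],[-0.08, -0.41, -0.07],[-0.46, -0.03, -0.66]]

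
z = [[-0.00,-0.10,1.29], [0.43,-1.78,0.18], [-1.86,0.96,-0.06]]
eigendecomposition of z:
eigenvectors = [[0.02+0.65j, (0.02-0.65j), (0.25+0j)], [0.04+0.13j, (0.04-0.13j), (0.93+0j)], [-0.74+0.00j, -0.74-0.00j, -0.26+0.00j]]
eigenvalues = [(-0.06+1.47j), (-0.06-1.47j), (-1.71+0j)]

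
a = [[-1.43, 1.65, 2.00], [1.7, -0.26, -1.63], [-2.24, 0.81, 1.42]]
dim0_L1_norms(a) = [5.37, 2.72, 5.05]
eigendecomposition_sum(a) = [[-0.80+0.31j, (0.72+0.17j), 1.02+0.51j], [(0.52-0.29j), (-0.51-0.04j), (-0.75-0.25j)], [-0.96-0.18j, 0.60+0.59j, (0.68+1.1j)]] + [[(-0.8-0.31j), 0.72-0.17j, (1.02-0.51j)], [(0.52+0.29j), (-0.51+0.04j), -0.75+0.25j], [-0.96+0.18j, 0.60-0.59j, 0.68-1.10j]] + [[0.18-0.00j, 0.21+0.00j, (-0.03+0j)], [0.65-0.00j, 0.77+0.00j, (-0.13+0j)], [-0.32+0.00j, -0.38-0.00j, (0.06-0j)]]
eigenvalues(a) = [(-0.64+1.36j), (-0.64-1.36j), (1.01+0j)]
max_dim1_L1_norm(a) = 5.08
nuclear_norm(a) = 6.08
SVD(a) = [[-0.62,  -0.78,  -0.08],  [0.50,  -0.48,  0.72],  [-0.6,  0.41,  0.69]] @ diag([4.554544171968316, 1.0501288384037195, 0.47471760905016963]) @ [[0.68, -0.36, -0.64],[-0.59, -0.79, -0.18],[-0.44, 0.5, -0.75]]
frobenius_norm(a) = 4.70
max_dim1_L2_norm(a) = 2.96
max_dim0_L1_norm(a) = 5.37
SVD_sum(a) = [[-1.93, 1.03, 1.82], [1.55, -0.83, -1.47], [-1.84, 0.98, 1.74]] + [[0.48, 0.64, 0.15], [0.3, 0.40, 0.09], [-0.25, -0.34, -0.08]] + [[0.02,-0.02,0.03], [-0.15,0.17,-0.25], [-0.14,0.16,-0.24]]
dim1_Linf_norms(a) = [2.0, 1.7, 2.24]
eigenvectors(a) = [[0.51-0.32j, (0.51+0.32j), 0.24+0.00j], [-0.32+0.27j, -0.32-0.27j, (0.87+0j)], [0.68+0.00j, (0.68-0j), (-0.43+0j)]]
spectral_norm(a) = 4.55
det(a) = 2.27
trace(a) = -0.27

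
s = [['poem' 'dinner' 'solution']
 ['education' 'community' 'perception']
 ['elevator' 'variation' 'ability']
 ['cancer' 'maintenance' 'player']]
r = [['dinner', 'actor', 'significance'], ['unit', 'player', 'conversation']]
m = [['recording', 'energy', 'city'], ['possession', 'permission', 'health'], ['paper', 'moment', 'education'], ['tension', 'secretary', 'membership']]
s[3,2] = 'player'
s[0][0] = 'poem'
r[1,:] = ['unit', 'player', 'conversation']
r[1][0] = 'unit'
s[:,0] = ['poem', 'education', 'elevator', 'cancer']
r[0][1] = 'actor'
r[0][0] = 'dinner'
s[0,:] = ['poem', 'dinner', 'solution']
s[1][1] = 'community'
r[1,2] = 'conversation'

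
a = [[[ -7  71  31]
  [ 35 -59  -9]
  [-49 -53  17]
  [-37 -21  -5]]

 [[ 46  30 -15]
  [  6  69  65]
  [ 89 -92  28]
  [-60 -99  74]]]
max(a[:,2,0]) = 89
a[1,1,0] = 6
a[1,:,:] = [[46, 30, -15], [6, 69, 65], [89, -92, 28], [-60, -99, 74]]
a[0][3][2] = -5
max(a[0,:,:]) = 71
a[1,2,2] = 28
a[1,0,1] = 30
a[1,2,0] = 89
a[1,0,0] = 46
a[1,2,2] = 28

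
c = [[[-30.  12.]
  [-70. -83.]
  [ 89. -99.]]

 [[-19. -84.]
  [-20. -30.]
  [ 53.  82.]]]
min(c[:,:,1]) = -99.0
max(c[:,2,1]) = 82.0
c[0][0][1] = 12.0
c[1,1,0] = -20.0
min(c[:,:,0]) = -70.0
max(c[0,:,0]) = 89.0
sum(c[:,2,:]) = 125.0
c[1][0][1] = -84.0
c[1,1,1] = -30.0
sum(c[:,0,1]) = -72.0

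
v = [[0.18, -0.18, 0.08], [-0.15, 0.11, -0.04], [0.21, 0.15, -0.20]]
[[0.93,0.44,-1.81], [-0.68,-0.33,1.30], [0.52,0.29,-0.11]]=v @ [[1.85, 0.78, -5.05], [-5.42, -2.93, 4.36], [-4.72, -2.85, -1.48]]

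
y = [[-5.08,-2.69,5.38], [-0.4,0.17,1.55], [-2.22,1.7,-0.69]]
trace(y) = -5.60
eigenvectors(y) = [[0.87+0.00j, 0.87-0.00j, (-0.14+0j)], [0.06-0.12j, (0.06+0.12j), (-0.81+0j)], [0.30+0.38j, (0.3-0.38j), -0.57+0.00j]]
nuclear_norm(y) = 11.82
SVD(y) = [[-0.99, -0.04, -0.16],[-0.16, -0.06, 0.99],[-0.05, 1.0, 0.05]] @ diag([7.984800855444217, 2.8556590007479783, 0.9802892279038805]) @ [[0.65, 0.32, -0.69], [-0.69, 0.63, -0.36], [0.32, 0.71, 0.63]]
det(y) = 22.35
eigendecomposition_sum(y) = [[-2.52+0.40j, -1.43-2.30j, 2.66+3.18j], [(-0.11+0.38j), -0.41+0.05j, (0.62-0.16j)], [(-1.05-0.95j), (0.5-1.42j), (-0.46+2.26j)]] + [[-2.52-0.40j, -1.43+2.30j, (2.66-3.18j)], [-0.11-0.38j, (-0.41-0.05j), (0.62+0.16j)], [-1.05+0.95j, 0.50+1.42j, (-0.46-2.26j)]] + [[(-0.03+0j), (0.17-0j), 0.05+0.00j], [(-0.18+0j), (1-0j), 0.32+0.00j], [-0.12+0.00j, (0.7-0j), 0.22+0.00j]]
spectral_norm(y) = 7.98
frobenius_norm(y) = 8.54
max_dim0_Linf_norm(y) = 5.38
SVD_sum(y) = [[-5.12,-2.50,5.43], [-0.83,-0.4,0.88], [-0.28,-0.14,0.29]] + [[0.09, -0.08, 0.05], [0.12, -0.11, 0.06], [-1.96, 1.80, -1.02]] + [[-0.05, -0.11, -0.1], [0.31, 0.68, 0.61], [0.02, 0.04, 0.03]]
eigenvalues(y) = [(-3.39+2.7j), (-3.39-2.7j), (1.19+0j)]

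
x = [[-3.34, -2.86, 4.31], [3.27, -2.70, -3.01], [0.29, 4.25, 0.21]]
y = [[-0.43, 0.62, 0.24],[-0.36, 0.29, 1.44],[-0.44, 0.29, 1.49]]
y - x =[[2.91,3.48,-4.07], [-3.63,2.99,4.45], [-0.73,-3.96,1.28]]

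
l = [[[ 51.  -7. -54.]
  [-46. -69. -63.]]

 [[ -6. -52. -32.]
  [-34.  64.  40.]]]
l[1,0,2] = -32.0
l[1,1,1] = 64.0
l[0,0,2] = -54.0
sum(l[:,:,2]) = -109.0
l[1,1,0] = -34.0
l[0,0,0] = 51.0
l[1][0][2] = -32.0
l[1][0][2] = -32.0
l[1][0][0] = -6.0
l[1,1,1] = 64.0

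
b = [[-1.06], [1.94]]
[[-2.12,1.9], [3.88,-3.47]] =b @[[2.0, -1.79]]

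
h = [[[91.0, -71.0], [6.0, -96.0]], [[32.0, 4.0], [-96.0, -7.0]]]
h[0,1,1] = -96.0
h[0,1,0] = 6.0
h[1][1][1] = -7.0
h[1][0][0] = 32.0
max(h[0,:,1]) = -71.0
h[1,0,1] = 4.0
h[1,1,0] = -96.0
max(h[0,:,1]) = -71.0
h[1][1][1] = -7.0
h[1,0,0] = 32.0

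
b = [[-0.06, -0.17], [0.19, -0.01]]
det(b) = 0.033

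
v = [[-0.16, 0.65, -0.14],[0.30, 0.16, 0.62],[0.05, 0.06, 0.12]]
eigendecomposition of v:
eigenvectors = [[-0.64, -0.91, -0.88], [-0.75, 0.41, -0.13], [-0.17, 0.04, 0.46]]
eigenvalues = [0.56, -0.45, 0.01]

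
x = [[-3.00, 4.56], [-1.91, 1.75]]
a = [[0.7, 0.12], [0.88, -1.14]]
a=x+[[3.70, -4.44], [2.79, -2.89]]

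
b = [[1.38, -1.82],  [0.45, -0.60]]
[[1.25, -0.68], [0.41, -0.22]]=b @ [[1.45, -0.41], [0.41, 0.06]]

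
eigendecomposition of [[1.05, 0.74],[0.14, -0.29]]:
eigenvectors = [[1.00,  -0.46], [0.1,  0.89]]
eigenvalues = [1.12, -0.36]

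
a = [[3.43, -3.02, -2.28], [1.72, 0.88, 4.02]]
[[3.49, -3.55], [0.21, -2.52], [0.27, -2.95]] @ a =[[5.86, -13.66, -22.23],[-3.61, -2.85, -10.61],[-4.15, -3.41, -12.47]]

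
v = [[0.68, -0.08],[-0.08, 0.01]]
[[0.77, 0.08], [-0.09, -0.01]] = v @ [[1.28, 0.27], [1.28, 1.33]]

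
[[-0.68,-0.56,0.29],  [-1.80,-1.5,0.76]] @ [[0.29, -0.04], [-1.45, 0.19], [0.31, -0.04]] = [[0.7, -0.09], [1.89, -0.24]]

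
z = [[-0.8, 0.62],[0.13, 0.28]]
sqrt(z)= [[(0.03+0.88j),  (0.3-0.47j)],[(0.06-0.1j),  0.56+0.05j]]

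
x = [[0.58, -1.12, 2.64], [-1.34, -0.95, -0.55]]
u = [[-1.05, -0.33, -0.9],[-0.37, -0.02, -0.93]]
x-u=[[1.63, -0.79, 3.54], [-0.97, -0.93, 0.38]]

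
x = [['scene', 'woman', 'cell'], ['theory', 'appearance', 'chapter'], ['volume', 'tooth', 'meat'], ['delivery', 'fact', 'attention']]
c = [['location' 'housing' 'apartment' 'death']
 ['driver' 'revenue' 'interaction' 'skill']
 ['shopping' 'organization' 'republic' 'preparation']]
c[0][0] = 'location'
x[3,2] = 'attention'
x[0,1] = 'woman'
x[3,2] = 'attention'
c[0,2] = 'apartment'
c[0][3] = 'death'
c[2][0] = 'shopping'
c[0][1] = 'housing'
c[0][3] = 'death'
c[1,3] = 'skill'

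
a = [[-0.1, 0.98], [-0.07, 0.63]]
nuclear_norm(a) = 1.18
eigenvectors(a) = [[-0.99,  -0.85], [-0.11,  -0.53]]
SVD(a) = [[-0.84, -0.54],[-0.54, 0.84]] @ diag([1.1713996524704802, 0.004780605823289769]) @ [[0.1, -0.99],[-0.99, -0.10]]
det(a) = 0.01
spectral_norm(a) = 1.17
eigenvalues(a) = [0.01, 0.52]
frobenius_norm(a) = 1.17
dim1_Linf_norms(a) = [0.98, 0.63]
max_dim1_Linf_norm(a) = 0.98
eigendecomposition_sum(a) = [[0.01,-0.02],[0.00,-0.00]] + [[-0.11, 1.0], [-0.07, 0.63]]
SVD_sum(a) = [[-0.1, 0.98], [-0.07, 0.63]] + [[0.00, 0.0], [-0.0, -0.00]]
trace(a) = 0.53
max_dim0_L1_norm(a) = 1.61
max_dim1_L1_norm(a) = 1.08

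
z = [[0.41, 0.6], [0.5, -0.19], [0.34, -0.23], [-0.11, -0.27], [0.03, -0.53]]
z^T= [[0.41, 0.50, 0.34, -0.11, 0.03], [0.60, -0.19, -0.23, -0.27, -0.53]]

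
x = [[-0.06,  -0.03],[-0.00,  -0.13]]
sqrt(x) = [[0.00+0.24j, 0.00+0.05j], [(-0+0j), 0.00+0.36j]]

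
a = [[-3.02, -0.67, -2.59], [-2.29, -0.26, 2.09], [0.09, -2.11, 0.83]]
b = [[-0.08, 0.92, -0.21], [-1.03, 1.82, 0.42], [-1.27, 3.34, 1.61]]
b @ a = [[-1.88, 0.26, 1.96], [-1.02, -0.67, 6.82], [-3.67, -3.41, 11.61]]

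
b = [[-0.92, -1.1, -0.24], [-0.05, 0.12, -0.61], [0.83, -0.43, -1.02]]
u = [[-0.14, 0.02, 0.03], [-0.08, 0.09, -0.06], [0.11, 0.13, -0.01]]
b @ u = [[0.19, -0.15, 0.04], [-0.07, -0.07, -0.0], [-0.19, -0.15, 0.06]]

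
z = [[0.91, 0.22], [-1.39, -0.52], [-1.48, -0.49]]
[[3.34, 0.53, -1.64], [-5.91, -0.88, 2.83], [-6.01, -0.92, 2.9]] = z @ [[2.62,0.49,-1.38], [4.36,0.39,-1.76]]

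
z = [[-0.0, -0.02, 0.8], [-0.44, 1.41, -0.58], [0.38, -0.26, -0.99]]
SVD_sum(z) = [[0.10, -0.38, 0.28],  [-0.32, 1.2, -0.90],  [-0.06, 0.23, -0.17]] + [[-0.22,0.31,0.49], [-0.14,0.2,0.32], [0.37,-0.52,-0.83]] + [[0.12,  0.05,  0.02], [0.02,  0.01,  0.0], [0.08,  0.03,  0.01]]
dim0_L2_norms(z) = [0.58, 1.43, 1.4]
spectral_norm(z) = 1.64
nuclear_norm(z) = 3.07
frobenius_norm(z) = 2.09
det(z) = -0.32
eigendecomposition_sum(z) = [[0.04, -0.11, 0.04], [-0.54, 1.41, -0.5], [0.06, -0.16, 0.06]] + [[0.14, 0.02, 0.09], [0.07, 0.01, 0.04], [0.03, 0.00, 0.02]] + [[-0.18, 0.06, 0.68], [0.03, -0.01, -0.12], [0.29, -0.1, -1.07]]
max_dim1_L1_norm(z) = 2.43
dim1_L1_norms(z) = [0.82, 2.43, 1.63]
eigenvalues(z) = [1.51, 0.17, -1.26]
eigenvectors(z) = [[-0.07, 0.89, -0.53], [0.99, 0.41, 0.09], [-0.11, 0.20, 0.84]]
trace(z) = 0.42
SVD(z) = [[0.3, 0.49, 0.82], [-0.94, 0.31, 0.15], [-0.18, -0.82, 0.55]] @ diag([1.6375131759800228, 1.2827146962977103, 0.15425176301647742]) @ [[0.21,  -0.78,  0.59], [-0.35,  0.5,  0.79], [0.91,  0.37,  0.17]]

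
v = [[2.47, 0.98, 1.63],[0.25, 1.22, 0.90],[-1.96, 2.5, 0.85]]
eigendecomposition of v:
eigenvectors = [[0.32+0.00j, -0.78+0.00j, -0.78-0.00j], [(0.52+0j), -0.21-0.18j, (-0.21+0.18j)], [-0.79+0.00j, 0.22-0.52j, (0.22+0.52j)]]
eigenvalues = [(-0+0j), (2.27+1.3j), (2.27-1.3j)]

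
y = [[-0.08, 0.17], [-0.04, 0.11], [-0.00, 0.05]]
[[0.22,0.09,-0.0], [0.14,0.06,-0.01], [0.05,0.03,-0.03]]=y@ [[-0.66, 0.13, -1.12], [1.00, 0.59, -0.53]]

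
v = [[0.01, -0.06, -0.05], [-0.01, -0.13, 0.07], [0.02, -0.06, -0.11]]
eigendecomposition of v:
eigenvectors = [[(0.99+0j),  0.23+0.34j,  0.23-0.34j], [0.02+0.00j,  (0.67+0j),  0.67-0.00j], [(0.17+0j),  0.17+0.60j,  0.17-0.60j]]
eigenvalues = [0j, (-0.12+0.06j), (-0.12-0.06j)]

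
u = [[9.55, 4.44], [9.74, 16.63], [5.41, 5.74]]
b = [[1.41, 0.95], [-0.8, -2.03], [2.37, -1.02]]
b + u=[[10.96, 5.39], [8.94, 14.60], [7.78, 4.72]]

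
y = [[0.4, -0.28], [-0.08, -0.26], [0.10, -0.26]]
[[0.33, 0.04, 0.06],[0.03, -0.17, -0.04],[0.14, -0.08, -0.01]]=y@ [[0.62,0.45,0.21],[-0.31,0.50,0.10]]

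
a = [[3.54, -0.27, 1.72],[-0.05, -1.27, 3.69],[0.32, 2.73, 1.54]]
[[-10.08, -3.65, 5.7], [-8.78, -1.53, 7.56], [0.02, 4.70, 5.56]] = a @ [[-1.80, -0.98, 0.55], [1.32, 1.74, 0.68], [-1.95, 0.17, 2.29]]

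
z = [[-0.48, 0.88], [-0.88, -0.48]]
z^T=[[-0.48, -0.88], [0.88, -0.48]]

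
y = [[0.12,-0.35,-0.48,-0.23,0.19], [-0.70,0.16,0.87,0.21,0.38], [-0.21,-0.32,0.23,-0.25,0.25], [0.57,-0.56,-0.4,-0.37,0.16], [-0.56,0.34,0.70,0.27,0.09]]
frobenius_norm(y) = 2.05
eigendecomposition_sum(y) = [[(0.21-0j), 0j, (-0.34+0j), 0.02+0.00j, (-0.07+0j)], [-0.77+0.00j, (-0.01+0j), (1.25-0j), (-0.07-0j), (0.25+0j)], [(-0.15+0j), (-0+0j), (0.25-0j), (-0.01-0j), (0.05+0j)], [0.49-0.00j, 0.01+0.00j, -0.80+0.00j, (0.04+0j), -0.16+0.00j], [(-0.6+0j), (-0.01+0j), 0.97-0.00j, -0.05-0.00j, 0.20+0.00j]] + [[-0.06+0.15j, -0.17-0.43j, -0.06+0.13j, (-0.14-0.19j), 0.10+0.42j], [-0.08+0.02j, (0.11-0.21j), (-0.07+0.02j), (0.03-0.11j), -0.13+0.18j], [-0.02+0.10j, -0.16-0.25j, (-0.02+0.09j), (-0.11-0.1j), (0.12+0.25j)], [0.12+0.02j, -0.31+0.20j, 0.11+0.03j, -0.12+0.14j, 0.31-0.15j], [-0.06-0.03j, (0.19-0.04j), (-0.05-0.03j), (0.09-0.05j), -0.18+0.02j]] + [[-0.06-0.15j,-0.17+0.43j,(-0.06-0.13j),-0.14+0.19j,0.10-0.42j], [(-0.08-0.02j),0.11+0.21j,(-0.07-0.02j),0.03+0.11j,(-0.13-0.18j)], [-0.02-0.10j,(-0.16+0.25j),(-0.02-0.09j),(-0.11+0.1j),0.12-0.25j], [(0.12-0.02j),-0.31-0.20j,0.11-0.03j,-0.12-0.14j,(0.31+0.15j)], [(-0.06+0.03j),(0.19+0.04j),-0.05+0.03j,(0.09+0.05j),-0.18-0.02j]] + [[(0.02+0j), -0.00+0.00j, (-0.03+0j), 0.02+0.00j, 0.03-0.00j], [(0.21+0j), (-0.02+0j), (-0.24+0j), (0.2+0j), 0.32-0.00j], [(-0.02-0j), -0j, (0.02-0j), -0.02-0.00j, -0.03+0.00j], [-0.15-0.00j, (0.01-0j), 0.17-0.00j, -0.14-0.00j, -0.23+0.00j], [0.14+0.00j, (-0.01+0j), -0.17+0.00j, (0.14+0j), (0.22-0j)]] + [[0.00+0.00j, (-0.01-0j), 0.00+0.00j, 0.00+0.00j, 0.02+0.00j],[(0.02+0j), (-0.04-0j), 0j, (0.02+0j), (0.07+0j)],[0.00+0.00j, (-0-0j), 0.00+0.00j, 0j, 0.00+0.00j],[-0.02-0.00j, 0.04+0.00j, -0.00-0.00j, -0.02-0.00j, (-0.07-0j)],[0.01+0.00j, (-0.02-0j), 0.00+0.00j, (0.01+0j), (0.04+0j)]]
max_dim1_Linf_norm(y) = 0.87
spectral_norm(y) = 1.85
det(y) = -0.00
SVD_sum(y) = [[0.32, -0.19, -0.39, -0.15, -0.05], [-0.66, 0.39, 0.79, 0.31, 0.1], [-0.07, 0.04, 0.08, 0.03, 0.01], [0.50, -0.30, -0.6, -0.24, -0.08], [-0.57, 0.34, 0.69, 0.27, 0.09]] + [[-0.05,-0.18,0.07,-0.11,0.17],[-0.07,-0.24,0.09,-0.15,0.22],[-0.10,-0.35,0.13,-0.21,0.32],[-0.07,-0.25,0.1,-0.15,0.23],[-0.00,-0.0,0.0,-0.00,0.0]] + [[-0.16, 0.02, -0.16, 0.01, 0.04], [-0.0, 0.00, -0.0, 0.00, 0.0], [0.00, -0.00, 0.0, -0.0, -0.0], [0.12, -0.01, 0.11, -0.01, -0.03], [0.01, -0.0, 0.01, -0.00, -0.00]] + [[0.01, 0.01, -0.00, 0.02, 0.03], [0.03, 0.01, -0.01, 0.05, 0.05], [-0.04, -0.02, 0.01, -0.07, -0.08], [0.02, 0.01, -0.01, 0.03, 0.04], [0.0, 0.0, -0.00, 0.0, 0.0]] + [[0.00, 0.00, -0.0, -0.0, 0.00], [-0.00, -0.00, 0.0, 0.0, -0.00], [-0.00, -0.0, 0.00, 0.0, -0.00], [0.0, 0.0, -0.00, -0.00, 0.0], [0.0, 0.00, -0.0, -0.00, 0.00]]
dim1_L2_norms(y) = [0.68, 1.21, 0.57, 0.98, 1.0]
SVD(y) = [[-0.31, -0.35, 0.81, -0.26, 0.25], [0.62, -0.46, 0.01, -0.49, -0.4], [0.07, -0.66, -0.01, 0.75, -0.05], [-0.48, -0.48, -0.58, -0.37, 0.26], [0.54, -0.01, -0.06, -0.0, 0.84]] @ diag([1.8487808536320733, 0.8230543888673352, 0.28880090538005965, 0.1551827049750544, 0.0017869913158526352]) @ [[-0.57, 0.34, 0.69, 0.27, 0.09], [0.18, 0.64, -0.24, 0.39, -0.59], [-0.70, 0.09, -0.68, 0.05, 0.19], [-0.35, -0.13, 0.1, -0.6, -0.70], [0.14, 0.67, -0.01, -0.64, 0.35]]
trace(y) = 0.23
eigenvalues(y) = [(0.68+0j), (-0.27+0.18j), (-0.27-0.18j), (0.11+0j), (-0.02+0j)]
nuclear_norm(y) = 3.12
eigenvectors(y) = [[-0.19+0.00j, 0.63+0.00j, (0.63-0j), 0.08+0.00j, (-0.16+0j)], [0.69+0.00j, (0.21+0.25j), (0.21-0.25j), (0.7+0j), -0.67+0.00j], [0.14+0.00j, (0.4-0.08j), (0.4+0.08j), -0.07+0.00j, (-0+0j)], [-0.44+0.00j, -0.10-0.50j, -0.10+0.50j, -0.51+0.00j, (0.65+0j)], [0.53+0.00j, (-0.04+0.27j), -0.04-0.27j, (0.49+0j), (-0.34+0j)]]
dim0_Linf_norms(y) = [0.7, 0.56, 0.87, 0.37, 0.38]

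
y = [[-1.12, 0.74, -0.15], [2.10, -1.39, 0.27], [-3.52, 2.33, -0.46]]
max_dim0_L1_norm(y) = 6.74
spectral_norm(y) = 5.13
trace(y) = -2.97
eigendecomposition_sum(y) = [[(-1.12+0j),0.74-0.00j,(-0.15+0j)],[2.09-0.00j,-1.39+0.00j,(0.27-0j)],[(-3.52+0j),(2.33-0j),(-0.46+0j)]] + [[0j, -0.00+0.00j, -0.00-0.00j],  [0.00+0.00j, (-0+0j), (-0+0j)],  [-0j, 0j, 0j]] + [[-0j, -0.00-0.00j, (-0+0j)], [0.00-0.00j, -0.00-0.00j, -0.00-0.00j], [0.00+0.00j, 0.00-0.00j, 0.00-0.00j]]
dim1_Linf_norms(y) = [1.12, 2.1, 3.52]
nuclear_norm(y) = 5.13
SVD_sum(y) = [[-1.12,  0.74,  -0.15], [2.1,  -1.39,  0.27], [-3.52,  2.33,  -0.46]] + [[0.0,  -0.0,  -0.00], [0.00,  -0.00,  -0.00], [0.0,  -0.0,  -0.00]] + [[-0.00, -0.00, 0.00], [0.00, 0.0, -0.0], [0.0, 0.00, -0.00]]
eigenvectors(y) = [[-0.26+0.00j,(0.51+0.05j),(0.51-0.05j)],[(0.49+0j),(0.74+0j),0.74-0.00j],[(-0.83+0j),-0.13-0.41j,-0.13+0.41j]]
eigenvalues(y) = [(-2.97+0j), (-0+0j), (-0-0j)]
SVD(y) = [[-0.26, -0.73, -0.64], [0.49, -0.67, 0.56], [-0.83, -0.17, 0.53]] @ diag([5.125462633513135, 0.005676324493776019, 0.0007561751387226472]) @ [[0.83, -0.55, 0.11], [-0.01, 0.18, 0.98], [0.56, 0.82, -0.14]]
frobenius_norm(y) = 5.13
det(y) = -0.00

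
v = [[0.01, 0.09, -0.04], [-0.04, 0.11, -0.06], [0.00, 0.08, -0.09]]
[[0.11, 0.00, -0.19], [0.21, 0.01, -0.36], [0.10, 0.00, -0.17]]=v @ [[-1.51, -0.06, 2.50], [1.53, 0.06, -2.54], [0.23, 0.01, -0.37]]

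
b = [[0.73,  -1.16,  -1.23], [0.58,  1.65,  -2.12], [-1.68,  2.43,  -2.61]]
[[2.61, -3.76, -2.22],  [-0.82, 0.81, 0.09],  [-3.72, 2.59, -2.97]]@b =[[3.45, -14.63, 10.56],  [-0.28, 2.51, -0.94],  [3.78, 1.37, 6.84]]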